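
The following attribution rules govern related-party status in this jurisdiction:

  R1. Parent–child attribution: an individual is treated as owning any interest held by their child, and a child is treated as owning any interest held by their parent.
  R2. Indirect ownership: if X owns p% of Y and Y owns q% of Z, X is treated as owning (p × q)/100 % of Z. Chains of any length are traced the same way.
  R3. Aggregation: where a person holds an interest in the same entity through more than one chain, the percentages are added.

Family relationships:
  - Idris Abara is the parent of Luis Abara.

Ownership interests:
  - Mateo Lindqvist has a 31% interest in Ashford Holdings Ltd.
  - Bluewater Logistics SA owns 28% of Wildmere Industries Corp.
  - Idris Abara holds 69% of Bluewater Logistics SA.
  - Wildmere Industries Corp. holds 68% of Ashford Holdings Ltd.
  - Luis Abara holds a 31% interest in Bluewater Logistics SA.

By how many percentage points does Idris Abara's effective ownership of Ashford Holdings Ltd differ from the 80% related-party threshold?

60.96

By parent–child attribution (R1), Idris Abara is treated as also owning Luis Abara's interest in Bluewater Logistics SA, giving 69% + 31% = 100%.
Chain via Bluewater Logistics SA → Wildmere Industries Corp. (R2): 100% × 28% × 68% = 19.04% of Ashford Holdings Ltd.
19.04% falls short of the 80% threshold by 60.96 percentage points.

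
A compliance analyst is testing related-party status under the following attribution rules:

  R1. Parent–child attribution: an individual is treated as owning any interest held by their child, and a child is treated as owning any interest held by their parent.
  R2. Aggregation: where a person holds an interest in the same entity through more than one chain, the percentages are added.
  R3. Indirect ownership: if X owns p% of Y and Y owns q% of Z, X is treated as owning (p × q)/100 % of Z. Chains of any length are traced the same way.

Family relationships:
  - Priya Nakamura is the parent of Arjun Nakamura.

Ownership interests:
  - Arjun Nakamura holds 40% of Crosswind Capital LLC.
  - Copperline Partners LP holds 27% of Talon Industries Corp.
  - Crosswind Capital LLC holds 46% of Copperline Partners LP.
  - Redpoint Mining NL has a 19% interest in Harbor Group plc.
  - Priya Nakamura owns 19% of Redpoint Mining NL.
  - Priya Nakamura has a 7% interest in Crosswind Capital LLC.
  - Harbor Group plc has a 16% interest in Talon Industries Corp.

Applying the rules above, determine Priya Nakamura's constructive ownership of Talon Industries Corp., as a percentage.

By parent–child attribution (R1), Priya Nakamura is treated as also owning Arjun Nakamura's interest in Crosswind Capital LLC, giving 7% + 40% = 47%.
Chain via Redpoint Mining NL → Harbor Group plc (R3): 19% × 19% × 16% = 0.5776% of Talon Industries Corp.
Chain via Crosswind Capital LLC → Copperline Partners LP (R3): 47% × 46% × 27% = 5.8374% of Talon Industries Corp.
Aggregating (R2): 0.5776% + 5.8374% = 6.415%.

6.415%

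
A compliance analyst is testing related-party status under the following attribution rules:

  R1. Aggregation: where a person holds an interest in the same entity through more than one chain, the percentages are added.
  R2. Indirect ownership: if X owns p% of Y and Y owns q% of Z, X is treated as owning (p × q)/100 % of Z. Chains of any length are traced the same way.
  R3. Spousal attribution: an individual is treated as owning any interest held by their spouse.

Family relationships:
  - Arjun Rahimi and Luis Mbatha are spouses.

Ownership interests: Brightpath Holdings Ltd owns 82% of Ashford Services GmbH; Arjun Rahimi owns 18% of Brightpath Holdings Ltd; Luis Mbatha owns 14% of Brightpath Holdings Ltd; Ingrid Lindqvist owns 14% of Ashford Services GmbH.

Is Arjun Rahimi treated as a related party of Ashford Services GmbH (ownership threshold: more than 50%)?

No

By spousal attribution (R3), Arjun Rahimi is treated as also owning Luis Mbatha's interest in Brightpath Holdings Ltd, giving 18% + 14% = 32%.
Chain via Brightpath Holdings Ltd (R2): 32% × 82% = 26.24% of Ashford Services GmbH.
26.24% does not exceed the 50% threshold, so Arjun is not a related party to Ashford Services GmbH.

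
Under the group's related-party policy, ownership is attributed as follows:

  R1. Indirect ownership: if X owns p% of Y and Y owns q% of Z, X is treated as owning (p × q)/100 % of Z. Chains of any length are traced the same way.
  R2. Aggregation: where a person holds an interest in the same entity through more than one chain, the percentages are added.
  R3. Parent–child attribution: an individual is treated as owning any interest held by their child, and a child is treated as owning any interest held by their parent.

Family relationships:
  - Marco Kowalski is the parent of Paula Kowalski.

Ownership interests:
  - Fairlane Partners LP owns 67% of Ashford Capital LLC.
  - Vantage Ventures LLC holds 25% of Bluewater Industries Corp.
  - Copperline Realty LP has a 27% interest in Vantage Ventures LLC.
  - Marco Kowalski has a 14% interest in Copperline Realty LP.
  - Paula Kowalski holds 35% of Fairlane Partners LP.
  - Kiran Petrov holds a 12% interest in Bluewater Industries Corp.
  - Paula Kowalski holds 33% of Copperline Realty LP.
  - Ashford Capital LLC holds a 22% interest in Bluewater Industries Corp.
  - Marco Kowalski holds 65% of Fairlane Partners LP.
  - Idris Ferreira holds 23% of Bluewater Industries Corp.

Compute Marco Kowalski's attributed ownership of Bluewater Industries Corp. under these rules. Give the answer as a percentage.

17.9125%

By parent–child attribution (R3), Marco Kowalski is treated as also owning Paula Kowalski's interest in Copperline Realty LP, giving 14% + 33% = 47%.
By parent–child attribution (R3), Marco Kowalski is treated as also owning Paula Kowalski's interest in Fairlane Partners LP, giving 65% + 35% = 100%.
Chain via Copperline Realty LP → Vantage Ventures LLC (R1): 47% × 27% × 25% = 3.1725% of Bluewater Industries Corp.
Chain via Fairlane Partners LP → Ashford Capital LLC (R1): 100% × 67% × 22% = 14.74% of Bluewater Industries Corp.
Aggregating (R2): 3.1725% + 14.74% = 17.9125%.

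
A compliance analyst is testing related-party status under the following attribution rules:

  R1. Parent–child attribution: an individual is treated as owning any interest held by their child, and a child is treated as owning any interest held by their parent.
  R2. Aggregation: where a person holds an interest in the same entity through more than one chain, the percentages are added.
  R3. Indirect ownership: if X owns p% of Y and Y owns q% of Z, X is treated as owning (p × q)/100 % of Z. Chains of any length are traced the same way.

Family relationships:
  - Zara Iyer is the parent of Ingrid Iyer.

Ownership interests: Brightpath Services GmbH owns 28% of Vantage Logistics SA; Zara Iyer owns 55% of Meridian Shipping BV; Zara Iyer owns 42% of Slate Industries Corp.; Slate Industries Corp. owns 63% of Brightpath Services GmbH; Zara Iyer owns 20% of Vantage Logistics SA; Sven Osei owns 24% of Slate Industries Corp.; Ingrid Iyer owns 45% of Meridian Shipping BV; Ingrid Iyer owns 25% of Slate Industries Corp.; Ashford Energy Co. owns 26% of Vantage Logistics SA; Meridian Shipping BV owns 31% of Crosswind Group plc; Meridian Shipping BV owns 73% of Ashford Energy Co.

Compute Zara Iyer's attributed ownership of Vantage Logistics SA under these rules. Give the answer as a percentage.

50.7988%

By parent–child attribution (R1), Zara Iyer is treated as also owning Ingrid Iyer's interest in Slate Industries Corp, giving 42% + 25% = 67%.
By parent–child attribution (R1), Zara Iyer is treated as also owning Ingrid Iyer's interest in Meridian Shipping BV, giving 55% + 45% = 100%.
Chain via Slate Industries Corp. → Brightpath Services GmbH (R3): 67% × 63% × 28% = 11.8188% of Vantage Logistics SA.
Chain via Meridian Shipping BV → Ashford Energy Co. (R3): 100% × 73% × 26% = 18.98% of Vantage Logistics SA.
Direct interest in Vantage Logistics SA: 20%.
Aggregating (R2): 11.8188% + 18.98% + 20% = 50.7988%.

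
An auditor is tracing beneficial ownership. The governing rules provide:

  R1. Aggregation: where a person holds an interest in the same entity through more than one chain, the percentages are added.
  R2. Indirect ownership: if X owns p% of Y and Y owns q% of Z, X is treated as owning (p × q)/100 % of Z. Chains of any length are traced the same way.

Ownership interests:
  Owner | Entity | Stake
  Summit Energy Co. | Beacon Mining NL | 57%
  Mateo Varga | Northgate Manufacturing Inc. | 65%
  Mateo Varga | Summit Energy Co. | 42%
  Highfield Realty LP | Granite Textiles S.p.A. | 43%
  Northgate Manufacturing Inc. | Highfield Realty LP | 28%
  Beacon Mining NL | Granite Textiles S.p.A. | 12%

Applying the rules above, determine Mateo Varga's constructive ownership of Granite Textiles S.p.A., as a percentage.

10.6988%

Chain via Summit Energy Co. → Beacon Mining NL (R2): 42% × 57% × 12% = 2.8728% of Granite Textiles S.p.A.
Chain via Northgate Manufacturing Inc. → Highfield Realty LP (R2): 65% × 28% × 43% = 7.826% of Granite Textiles S.p.A.
Aggregating (R1): 2.8728% + 7.826% = 10.6988%.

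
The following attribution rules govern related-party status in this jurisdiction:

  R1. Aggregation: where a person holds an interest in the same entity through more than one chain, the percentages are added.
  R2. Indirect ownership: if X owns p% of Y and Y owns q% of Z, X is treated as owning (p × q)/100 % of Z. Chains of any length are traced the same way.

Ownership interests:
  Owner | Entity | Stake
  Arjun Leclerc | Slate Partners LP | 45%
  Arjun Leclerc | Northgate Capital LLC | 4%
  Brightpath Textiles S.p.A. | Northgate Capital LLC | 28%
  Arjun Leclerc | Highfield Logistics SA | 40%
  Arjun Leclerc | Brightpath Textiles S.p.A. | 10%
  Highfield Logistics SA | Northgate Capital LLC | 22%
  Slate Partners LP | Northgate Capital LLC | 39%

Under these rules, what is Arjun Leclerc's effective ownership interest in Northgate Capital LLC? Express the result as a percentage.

33.15%

Chain via Slate Partners LP (R2): 45% × 39% = 17.55% of Northgate Capital LLC.
Chain via Highfield Logistics SA (R2): 40% × 22% = 8.8% of Northgate Capital LLC.
Chain via Brightpath Textiles S.p.A. (R2): 10% × 28% = 2.8% of Northgate Capital LLC.
Direct interest in Northgate Capital LLC: 4%.
Aggregating (R1): 17.55% + 8.8% + 2.8% + 4% = 33.15%.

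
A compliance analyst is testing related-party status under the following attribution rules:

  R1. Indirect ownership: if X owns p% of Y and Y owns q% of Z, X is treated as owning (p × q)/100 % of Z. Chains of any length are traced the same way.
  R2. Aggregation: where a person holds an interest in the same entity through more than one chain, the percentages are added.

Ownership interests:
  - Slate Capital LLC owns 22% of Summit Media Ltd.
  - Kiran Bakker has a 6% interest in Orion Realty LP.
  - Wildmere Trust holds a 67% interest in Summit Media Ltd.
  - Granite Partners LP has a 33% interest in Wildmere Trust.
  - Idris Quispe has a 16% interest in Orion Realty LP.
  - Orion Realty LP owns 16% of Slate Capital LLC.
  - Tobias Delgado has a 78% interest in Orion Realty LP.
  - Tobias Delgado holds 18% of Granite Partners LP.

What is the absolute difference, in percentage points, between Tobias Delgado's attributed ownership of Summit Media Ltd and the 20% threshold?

13.2746

Chain via Orion Realty LP → Slate Capital LLC (R1): 78% × 16% × 22% = 2.7456% of Summit Media Ltd.
Chain via Granite Partners LP → Wildmere Trust (R1): 18% × 33% × 67% = 3.9798% of Summit Media Ltd.
Aggregating (R2): 2.7456% + 3.9798% = 6.7254%.
6.7254% falls short of the 20% threshold by 13.2746 percentage points.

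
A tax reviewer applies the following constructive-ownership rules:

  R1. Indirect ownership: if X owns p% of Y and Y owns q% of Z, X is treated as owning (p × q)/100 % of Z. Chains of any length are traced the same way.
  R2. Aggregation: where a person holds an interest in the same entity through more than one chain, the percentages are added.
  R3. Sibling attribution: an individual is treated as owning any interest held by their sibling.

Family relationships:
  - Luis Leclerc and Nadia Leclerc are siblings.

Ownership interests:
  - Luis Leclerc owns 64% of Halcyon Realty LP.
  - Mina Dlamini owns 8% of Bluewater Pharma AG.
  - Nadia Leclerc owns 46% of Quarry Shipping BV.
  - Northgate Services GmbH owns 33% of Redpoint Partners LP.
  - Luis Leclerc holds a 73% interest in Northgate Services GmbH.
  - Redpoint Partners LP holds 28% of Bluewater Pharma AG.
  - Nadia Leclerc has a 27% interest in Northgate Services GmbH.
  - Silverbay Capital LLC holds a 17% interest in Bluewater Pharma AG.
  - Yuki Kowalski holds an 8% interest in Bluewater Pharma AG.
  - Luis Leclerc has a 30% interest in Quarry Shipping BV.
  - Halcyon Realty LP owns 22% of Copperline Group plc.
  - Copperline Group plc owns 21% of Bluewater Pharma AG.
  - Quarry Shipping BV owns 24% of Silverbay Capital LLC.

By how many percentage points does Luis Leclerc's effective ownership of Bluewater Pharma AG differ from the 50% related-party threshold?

34.7024

By sibling attribution (R3), Luis Leclerc is treated as also owning Nadia Leclerc's interest in Northgate Services GmbH, giving 73% + 27% = 100%.
By sibling attribution (R3), Luis Leclerc is treated as also owning Nadia Leclerc's interest in Quarry Shipping BV, giving 30% + 46% = 76%.
Chain via Northgate Services GmbH → Redpoint Partners LP (R1): 100% × 33% × 28% = 9.24% of Bluewater Pharma AG.
Chain via Quarry Shipping BV → Silverbay Capital LLC (R1): 76% × 24% × 17% = 3.1008% of Bluewater Pharma AG.
Chain via Halcyon Realty LP → Copperline Group plc (R1): 64% × 22% × 21% = 2.9568% of Bluewater Pharma AG.
Aggregating (R2): 9.24% + 3.1008% + 2.9568% = 15.2976%.
15.2976% falls short of the 50% threshold by 34.7024 percentage points.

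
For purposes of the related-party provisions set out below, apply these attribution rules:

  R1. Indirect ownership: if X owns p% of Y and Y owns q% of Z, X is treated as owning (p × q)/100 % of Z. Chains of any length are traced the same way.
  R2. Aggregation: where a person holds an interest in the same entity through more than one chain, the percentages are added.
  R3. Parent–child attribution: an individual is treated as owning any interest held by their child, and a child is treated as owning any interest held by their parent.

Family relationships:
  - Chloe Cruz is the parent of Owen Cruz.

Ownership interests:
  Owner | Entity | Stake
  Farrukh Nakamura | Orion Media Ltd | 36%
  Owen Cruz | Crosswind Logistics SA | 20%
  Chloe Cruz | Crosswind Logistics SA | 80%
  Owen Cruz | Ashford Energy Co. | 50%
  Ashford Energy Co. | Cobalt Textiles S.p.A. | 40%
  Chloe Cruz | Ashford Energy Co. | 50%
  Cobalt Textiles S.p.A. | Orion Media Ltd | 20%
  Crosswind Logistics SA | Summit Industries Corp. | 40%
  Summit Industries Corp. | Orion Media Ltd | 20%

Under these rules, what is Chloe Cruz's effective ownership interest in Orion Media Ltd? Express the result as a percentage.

By parent–child attribution (R3), Chloe Cruz is treated as also owning Owen Cruz's interest in Ashford Energy Co, giving 50% + 50% = 100%.
By parent–child attribution (R3), Chloe Cruz is treated as also owning Owen Cruz's interest in Crosswind Logistics SA, giving 80% + 20% = 100%.
Chain via Ashford Energy Co. → Cobalt Textiles S.p.A. (R1): 100% × 40% × 20% = 8% of Orion Media Ltd.
Chain via Crosswind Logistics SA → Summit Industries Corp. (R1): 100% × 40% × 20% = 8% of Orion Media Ltd.
Aggregating (R2): 8% + 8% = 16%.

16%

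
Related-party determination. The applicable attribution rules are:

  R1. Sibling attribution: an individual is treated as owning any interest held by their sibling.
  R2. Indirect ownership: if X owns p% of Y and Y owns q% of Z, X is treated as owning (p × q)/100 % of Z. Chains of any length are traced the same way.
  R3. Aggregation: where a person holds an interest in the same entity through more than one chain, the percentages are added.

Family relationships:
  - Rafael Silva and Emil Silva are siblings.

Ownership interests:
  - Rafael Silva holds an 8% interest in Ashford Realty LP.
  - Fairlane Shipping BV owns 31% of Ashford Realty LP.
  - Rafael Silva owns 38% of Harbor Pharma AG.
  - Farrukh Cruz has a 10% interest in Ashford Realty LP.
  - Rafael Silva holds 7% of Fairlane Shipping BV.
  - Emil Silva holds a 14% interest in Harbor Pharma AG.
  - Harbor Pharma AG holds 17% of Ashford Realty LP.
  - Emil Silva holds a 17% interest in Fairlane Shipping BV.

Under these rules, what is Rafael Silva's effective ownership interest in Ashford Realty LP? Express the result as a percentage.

24.28%

By sibling attribution (R1), Rafael Silva is treated as also owning Emil Silva's interest in Fairlane Shipping BV, giving 7% + 17% = 24%.
By sibling attribution (R1), Rafael Silva is treated as also owning Emil Silva's interest in Harbor Pharma AG, giving 38% + 14% = 52%.
Chain via Fairlane Shipping BV (R2): 24% × 31% = 7.44% of Ashford Realty LP.
Chain via Harbor Pharma AG (R2): 52% × 17% = 8.84% of Ashford Realty LP.
Direct interest in Ashford Realty LP: 8%.
Aggregating (R3): 7.44% + 8.84% + 8% = 24.28%.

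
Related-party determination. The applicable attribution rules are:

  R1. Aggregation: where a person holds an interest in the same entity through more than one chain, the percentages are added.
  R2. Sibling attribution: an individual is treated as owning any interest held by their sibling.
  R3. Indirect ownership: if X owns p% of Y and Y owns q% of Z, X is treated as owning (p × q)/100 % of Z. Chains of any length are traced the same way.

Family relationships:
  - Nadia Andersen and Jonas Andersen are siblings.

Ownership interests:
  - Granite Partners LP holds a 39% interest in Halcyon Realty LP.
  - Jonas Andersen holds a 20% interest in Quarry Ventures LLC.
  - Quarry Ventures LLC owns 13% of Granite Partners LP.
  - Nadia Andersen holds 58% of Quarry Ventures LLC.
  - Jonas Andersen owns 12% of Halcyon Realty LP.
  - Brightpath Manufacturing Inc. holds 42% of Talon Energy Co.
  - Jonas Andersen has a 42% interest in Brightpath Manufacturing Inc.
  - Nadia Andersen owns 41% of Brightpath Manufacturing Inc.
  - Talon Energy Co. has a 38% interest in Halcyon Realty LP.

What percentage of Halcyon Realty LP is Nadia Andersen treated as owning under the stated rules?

By sibling attribution (R2), Nadia Andersen is treated as also owning Jonas Andersen's interest in Brightpath Manufacturing Inc, giving 41% + 42% = 83%.
By sibling attribution (R2), Nadia Andersen is treated as also owning Jonas Andersen's interest in Quarry Ventures LLC, giving 58% + 20% = 78%.
By sibling attribution (R2), Nadia Andersen is treated as owning Jonas Andersen's 12% interest in Halcyon Realty LP.
Chain via Brightpath Manufacturing Inc. → Talon Energy Co. (R3): 83% × 42% × 38% = 13.2468% of Halcyon Realty LP.
Chain via Quarry Ventures LLC → Granite Partners LP (R3): 78% × 13% × 39% = 3.9546% of Halcyon Realty LP.
Direct interest in Halcyon Realty LP: 12%.
Aggregating (R1): 13.2468% + 3.9546% + 12% = 29.2014%.

29.2014%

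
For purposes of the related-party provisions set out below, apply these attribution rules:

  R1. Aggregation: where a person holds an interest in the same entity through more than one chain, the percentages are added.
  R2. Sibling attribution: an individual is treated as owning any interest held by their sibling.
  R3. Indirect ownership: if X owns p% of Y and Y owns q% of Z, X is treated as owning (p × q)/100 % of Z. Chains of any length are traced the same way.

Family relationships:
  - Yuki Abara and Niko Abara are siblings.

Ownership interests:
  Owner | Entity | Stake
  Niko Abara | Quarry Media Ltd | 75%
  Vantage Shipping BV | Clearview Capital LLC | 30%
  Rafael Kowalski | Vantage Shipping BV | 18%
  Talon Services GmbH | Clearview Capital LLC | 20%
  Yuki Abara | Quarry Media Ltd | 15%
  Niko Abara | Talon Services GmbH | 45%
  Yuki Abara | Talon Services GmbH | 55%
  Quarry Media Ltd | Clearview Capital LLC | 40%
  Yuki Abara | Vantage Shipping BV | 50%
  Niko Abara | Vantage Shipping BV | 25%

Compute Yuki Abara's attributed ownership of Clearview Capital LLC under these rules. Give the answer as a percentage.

78.5%

By sibling attribution (R2), Yuki Abara is treated as also owning Niko Abara's interest in Talon Services GmbH, giving 55% + 45% = 100%.
By sibling attribution (R2), Yuki Abara is treated as also owning Niko Abara's interest in Vantage Shipping BV, giving 50% + 25% = 75%.
By sibling attribution (R2), Yuki Abara is treated as also owning Niko Abara's interest in Quarry Media Ltd, giving 15% + 75% = 90%.
Chain via Talon Services GmbH (R3): 100% × 20% = 20% of Clearview Capital LLC.
Chain via Vantage Shipping BV (R3): 75% × 30% = 22.5% of Clearview Capital LLC.
Chain via Quarry Media Ltd (R3): 90% × 40% = 36% of Clearview Capital LLC.
Aggregating (R1): 20% + 22.5% + 36% = 78.5%.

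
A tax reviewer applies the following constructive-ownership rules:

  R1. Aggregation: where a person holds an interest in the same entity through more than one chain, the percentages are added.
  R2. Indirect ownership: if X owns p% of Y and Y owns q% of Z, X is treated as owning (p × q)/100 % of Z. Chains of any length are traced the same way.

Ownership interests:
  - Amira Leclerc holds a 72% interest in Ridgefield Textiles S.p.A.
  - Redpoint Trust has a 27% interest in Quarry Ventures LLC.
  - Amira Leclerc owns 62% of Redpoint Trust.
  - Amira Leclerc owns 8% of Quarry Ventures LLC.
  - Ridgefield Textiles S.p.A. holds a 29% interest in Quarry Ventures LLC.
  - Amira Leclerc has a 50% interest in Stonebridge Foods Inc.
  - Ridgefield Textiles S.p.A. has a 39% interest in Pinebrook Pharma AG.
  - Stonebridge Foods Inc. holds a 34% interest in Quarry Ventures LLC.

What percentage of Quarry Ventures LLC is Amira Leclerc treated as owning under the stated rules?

62.62%

Chain via Redpoint Trust (R2): 62% × 27% = 16.74% of Quarry Ventures LLC.
Chain via Stonebridge Foods Inc. (R2): 50% × 34% = 17% of Quarry Ventures LLC.
Chain via Ridgefield Textiles S.p.A. (R2): 72% × 29% = 20.88% of Quarry Ventures LLC.
Direct interest in Quarry Ventures LLC: 8%.
Aggregating (R1): 16.74% + 17% + 20.88% + 8% = 62.62%.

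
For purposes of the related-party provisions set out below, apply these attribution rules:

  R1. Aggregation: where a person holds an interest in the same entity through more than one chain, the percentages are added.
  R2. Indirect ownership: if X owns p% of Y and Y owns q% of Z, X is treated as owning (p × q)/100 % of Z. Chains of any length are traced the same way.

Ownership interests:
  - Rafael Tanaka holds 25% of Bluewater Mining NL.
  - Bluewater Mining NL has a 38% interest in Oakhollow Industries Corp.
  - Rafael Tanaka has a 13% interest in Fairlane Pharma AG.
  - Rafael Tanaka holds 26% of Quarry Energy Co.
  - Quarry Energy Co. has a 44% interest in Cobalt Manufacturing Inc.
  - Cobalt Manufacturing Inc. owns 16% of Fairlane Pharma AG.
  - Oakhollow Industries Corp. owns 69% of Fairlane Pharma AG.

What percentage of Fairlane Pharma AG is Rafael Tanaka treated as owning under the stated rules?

21.3854%

Chain via Bluewater Mining NL → Oakhollow Industries Corp. (R2): 25% × 38% × 69% = 6.555% of Fairlane Pharma AG.
Chain via Quarry Energy Co. → Cobalt Manufacturing Inc. (R2): 26% × 44% × 16% = 1.8304% of Fairlane Pharma AG.
Direct interest in Fairlane Pharma AG: 13%.
Aggregating (R1): 6.555% + 1.8304% + 13% = 21.3854%.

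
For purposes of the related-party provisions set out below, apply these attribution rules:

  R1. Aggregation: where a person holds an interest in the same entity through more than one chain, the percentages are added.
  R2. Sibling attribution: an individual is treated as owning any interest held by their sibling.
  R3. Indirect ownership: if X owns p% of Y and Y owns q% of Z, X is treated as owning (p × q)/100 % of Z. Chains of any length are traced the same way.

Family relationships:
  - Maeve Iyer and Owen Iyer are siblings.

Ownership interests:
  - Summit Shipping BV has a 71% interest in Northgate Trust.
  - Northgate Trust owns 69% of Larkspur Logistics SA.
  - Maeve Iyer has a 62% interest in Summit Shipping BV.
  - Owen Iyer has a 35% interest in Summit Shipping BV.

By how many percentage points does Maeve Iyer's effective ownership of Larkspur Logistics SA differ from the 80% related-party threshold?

By sibling attribution (R2), Maeve Iyer is treated as also owning Owen Iyer's interest in Summit Shipping BV, giving 62% + 35% = 97%.
Chain via Summit Shipping BV → Northgate Trust (R3): 97% × 71% × 69% = 47.5203% of Larkspur Logistics SA.
47.5203% falls short of the 80% threshold by 32.4797 percentage points.

32.4797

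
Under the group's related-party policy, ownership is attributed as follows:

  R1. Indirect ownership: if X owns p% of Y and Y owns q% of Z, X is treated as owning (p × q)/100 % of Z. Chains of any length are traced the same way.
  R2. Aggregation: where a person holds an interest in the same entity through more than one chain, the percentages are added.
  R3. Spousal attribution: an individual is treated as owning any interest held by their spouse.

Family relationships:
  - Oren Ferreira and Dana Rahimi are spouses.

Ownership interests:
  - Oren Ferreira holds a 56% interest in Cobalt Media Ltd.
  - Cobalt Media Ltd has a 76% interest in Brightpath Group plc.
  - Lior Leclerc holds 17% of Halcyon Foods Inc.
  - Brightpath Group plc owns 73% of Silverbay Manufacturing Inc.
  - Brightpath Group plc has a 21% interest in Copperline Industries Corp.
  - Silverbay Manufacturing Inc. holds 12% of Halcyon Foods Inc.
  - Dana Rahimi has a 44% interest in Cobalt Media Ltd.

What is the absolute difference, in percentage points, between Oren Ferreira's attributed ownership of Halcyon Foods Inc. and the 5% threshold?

1.6576

By spousal attribution (R3), Oren Ferreira is treated as also owning Dana Rahimi's interest in Cobalt Media Ltd, giving 56% + 44% = 100%.
Chain via Cobalt Media Ltd → Brightpath Group plc → Silverbay Manufacturing Inc. (R1): 100% × 76% × 73% × 12% = 6.6576% of Halcyon Foods Inc.
6.6576% exceeds the 5% threshold by 1.6576 percentage points.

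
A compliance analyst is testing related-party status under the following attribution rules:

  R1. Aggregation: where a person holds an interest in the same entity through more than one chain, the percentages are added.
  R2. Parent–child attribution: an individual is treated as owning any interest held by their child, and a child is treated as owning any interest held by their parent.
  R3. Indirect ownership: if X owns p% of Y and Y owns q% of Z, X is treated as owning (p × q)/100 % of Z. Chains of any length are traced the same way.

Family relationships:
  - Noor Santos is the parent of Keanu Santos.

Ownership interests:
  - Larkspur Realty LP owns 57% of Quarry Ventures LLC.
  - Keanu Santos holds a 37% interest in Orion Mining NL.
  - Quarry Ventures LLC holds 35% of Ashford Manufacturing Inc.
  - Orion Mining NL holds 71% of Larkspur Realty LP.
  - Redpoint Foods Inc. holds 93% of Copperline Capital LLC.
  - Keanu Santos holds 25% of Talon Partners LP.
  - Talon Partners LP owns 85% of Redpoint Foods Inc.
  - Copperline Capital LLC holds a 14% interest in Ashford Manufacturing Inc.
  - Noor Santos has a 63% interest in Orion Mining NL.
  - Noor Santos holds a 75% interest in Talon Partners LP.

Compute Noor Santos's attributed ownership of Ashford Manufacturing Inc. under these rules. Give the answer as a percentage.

By parent–child attribution (R2), Noor Santos is treated as also owning Keanu Santos's interest in Talon Partners LP, giving 75% + 25% = 100%.
By parent–child attribution (R2), Noor Santos is treated as also owning Keanu Santos's interest in Orion Mining NL, giving 63% + 37% = 100%.
Chain via Talon Partners LP → Redpoint Foods Inc. → Copperline Capital LLC (R3): 100% × 85% × 93% × 14% = 11.067% of Ashford Manufacturing Inc.
Chain via Orion Mining NL → Larkspur Realty LP → Quarry Ventures LLC (R3): 100% × 71% × 57% × 35% = 14.1645% of Ashford Manufacturing Inc.
Aggregating (R1): 11.067% + 14.1645% = 25.2315%.

25.2315%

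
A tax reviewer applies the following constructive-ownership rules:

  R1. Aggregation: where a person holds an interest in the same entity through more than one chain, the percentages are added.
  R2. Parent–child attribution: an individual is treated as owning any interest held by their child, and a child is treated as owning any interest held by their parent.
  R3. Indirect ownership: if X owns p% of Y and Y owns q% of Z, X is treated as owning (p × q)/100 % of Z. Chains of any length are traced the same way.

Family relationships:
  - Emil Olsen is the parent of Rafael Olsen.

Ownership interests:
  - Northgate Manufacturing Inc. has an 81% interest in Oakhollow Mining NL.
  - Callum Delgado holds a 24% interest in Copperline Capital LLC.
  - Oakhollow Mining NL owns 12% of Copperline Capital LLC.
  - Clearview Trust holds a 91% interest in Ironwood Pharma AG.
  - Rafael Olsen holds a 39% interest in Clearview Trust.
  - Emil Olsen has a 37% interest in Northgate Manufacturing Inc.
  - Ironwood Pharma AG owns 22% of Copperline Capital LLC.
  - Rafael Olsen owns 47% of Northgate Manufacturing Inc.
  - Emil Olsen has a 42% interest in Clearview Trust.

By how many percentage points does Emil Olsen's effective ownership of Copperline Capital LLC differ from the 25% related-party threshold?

0.619

By parent–child attribution (R2), Emil Olsen is treated as also owning Rafael Olsen's interest in Northgate Manufacturing Inc, giving 37% + 47% = 84%.
By parent–child attribution (R2), Emil Olsen is treated as also owning Rafael Olsen's interest in Clearview Trust, giving 42% + 39% = 81%.
Chain via Northgate Manufacturing Inc. → Oakhollow Mining NL (R3): 84% × 81% × 12% = 8.1648% of Copperline Capital LLC.
Chain via Clearview Trust → Ironwood Pharma AG (R3): 81% × 91% × 22% = 16.2162% of Copperline Capital LLC.
Aggregating (R1): 8.1648% + 16.2162% = 24.381%.
24.381% falls short of the 25% threshold by 0.619 percentage points.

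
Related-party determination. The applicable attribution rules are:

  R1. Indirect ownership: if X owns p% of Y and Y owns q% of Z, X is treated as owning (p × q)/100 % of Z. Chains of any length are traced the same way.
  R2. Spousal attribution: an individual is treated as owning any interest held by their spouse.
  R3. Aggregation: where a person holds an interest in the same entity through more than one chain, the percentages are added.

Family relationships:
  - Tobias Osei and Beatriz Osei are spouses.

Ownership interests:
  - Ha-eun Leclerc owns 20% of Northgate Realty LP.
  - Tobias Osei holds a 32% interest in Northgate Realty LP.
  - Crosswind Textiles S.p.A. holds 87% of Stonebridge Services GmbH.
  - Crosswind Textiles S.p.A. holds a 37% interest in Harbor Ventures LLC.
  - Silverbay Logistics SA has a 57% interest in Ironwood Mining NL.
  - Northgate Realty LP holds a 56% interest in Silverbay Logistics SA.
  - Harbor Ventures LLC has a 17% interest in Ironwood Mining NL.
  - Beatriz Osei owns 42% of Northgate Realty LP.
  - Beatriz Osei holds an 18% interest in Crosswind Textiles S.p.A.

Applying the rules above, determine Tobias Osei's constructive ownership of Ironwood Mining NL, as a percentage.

By spousal attribution (R2), Tobias Osei is treated as also owning Beatriz Osei's interest in Northgate Realty LP, giving 32% + 42% = 74%.
By spousal attribution (R2), Tobias Osei is treated as owning Beatriz Osei's 18% interest in Crosswind Textiles S.p.A.
Chain via Northgate Realty LP → Silverbay Logistics SA (R1): 74% × 56% × 57% = 23.6208% of Ironwood Mining NL.
Chain via Crosswind Textiles S.p.A. → Harbor Ventures LLC (R1): 18% × 37% × 17% = 1.1322% of Ironwood Mining NL.
Aggregating (R3): 23.6208% + 1.1322% = 24.753%.

24.753%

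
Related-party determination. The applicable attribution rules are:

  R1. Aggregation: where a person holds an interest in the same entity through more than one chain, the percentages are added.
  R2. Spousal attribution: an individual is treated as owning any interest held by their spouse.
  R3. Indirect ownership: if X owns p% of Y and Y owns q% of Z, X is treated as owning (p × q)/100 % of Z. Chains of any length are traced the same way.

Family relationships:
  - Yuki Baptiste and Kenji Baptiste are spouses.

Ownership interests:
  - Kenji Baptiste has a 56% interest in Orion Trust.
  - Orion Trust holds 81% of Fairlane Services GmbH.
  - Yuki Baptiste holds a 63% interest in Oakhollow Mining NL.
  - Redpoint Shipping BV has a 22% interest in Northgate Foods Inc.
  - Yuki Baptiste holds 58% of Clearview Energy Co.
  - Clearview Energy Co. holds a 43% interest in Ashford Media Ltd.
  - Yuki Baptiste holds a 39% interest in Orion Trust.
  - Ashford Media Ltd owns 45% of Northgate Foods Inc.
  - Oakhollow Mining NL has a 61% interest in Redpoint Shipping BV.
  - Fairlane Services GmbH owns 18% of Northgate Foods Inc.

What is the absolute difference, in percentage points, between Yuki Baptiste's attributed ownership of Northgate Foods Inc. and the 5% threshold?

By spousal attribution (R2), Yuki Baptiste is treated as also owning Kenji Baptiste's interest in Orion Trust, giving 39% + 56% = 95%.
Chain via Orion Trust → Fairlane Services GmbH (R3): 95% × 81% × 18% = 13.851% of Northgate Foods Inc.
Chain via Oakhollow Mining NL → Redpoint Shipping BV (R3): 63% × 61% × 22% = 8.4546% of Northgate Foods Inc.
Chain via Clearview Energy Co. → Ashford Media Ltd (R3): 58% × 43% × 45% = 11.223% of Northgate Foods Inc.
Aggregating (R1): 13.851% + 8.4546% + 11.223% = 33.5286%.
33.5286% exceeds the 5% threshold by 28.5286 percentage points.

28.5286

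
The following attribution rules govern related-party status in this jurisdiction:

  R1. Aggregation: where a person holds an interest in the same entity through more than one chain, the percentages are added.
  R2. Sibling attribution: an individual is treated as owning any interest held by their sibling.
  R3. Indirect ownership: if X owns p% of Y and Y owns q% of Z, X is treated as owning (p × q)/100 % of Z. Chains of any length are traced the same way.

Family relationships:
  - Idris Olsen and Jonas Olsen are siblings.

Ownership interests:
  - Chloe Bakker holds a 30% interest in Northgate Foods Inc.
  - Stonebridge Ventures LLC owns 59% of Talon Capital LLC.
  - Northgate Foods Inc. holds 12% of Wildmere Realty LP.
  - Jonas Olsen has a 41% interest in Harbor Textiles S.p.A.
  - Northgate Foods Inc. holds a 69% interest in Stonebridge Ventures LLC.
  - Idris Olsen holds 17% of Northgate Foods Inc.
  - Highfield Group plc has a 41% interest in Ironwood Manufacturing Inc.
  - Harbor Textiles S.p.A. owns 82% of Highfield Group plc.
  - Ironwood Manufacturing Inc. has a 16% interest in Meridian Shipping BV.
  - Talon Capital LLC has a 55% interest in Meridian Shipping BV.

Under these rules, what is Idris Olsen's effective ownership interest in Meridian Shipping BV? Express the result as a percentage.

6.011857%

By sibling attribution (R2), Idris Olsen is treated as owning Jonas Olsen's 41% interest in Harbor Textiles S.p.A.
Chain via Northgate Foods Inc. → Stonebridge Ventures LLC → Talon Capital LLC (R3): 17% × 69% × 59% × 55% = 3.806385% of Meridian Shipping BV.
Chain via Harbor Textiles S.p.A. → Highfield Group plc → Ironwood Manufacturing Inc. (R3): 41% × 82% × 41% × 16% = 2.205472% of Meridian Shipping BV.
Aggregating (R1): 3.806385% + 2.205472% = 6.011857%.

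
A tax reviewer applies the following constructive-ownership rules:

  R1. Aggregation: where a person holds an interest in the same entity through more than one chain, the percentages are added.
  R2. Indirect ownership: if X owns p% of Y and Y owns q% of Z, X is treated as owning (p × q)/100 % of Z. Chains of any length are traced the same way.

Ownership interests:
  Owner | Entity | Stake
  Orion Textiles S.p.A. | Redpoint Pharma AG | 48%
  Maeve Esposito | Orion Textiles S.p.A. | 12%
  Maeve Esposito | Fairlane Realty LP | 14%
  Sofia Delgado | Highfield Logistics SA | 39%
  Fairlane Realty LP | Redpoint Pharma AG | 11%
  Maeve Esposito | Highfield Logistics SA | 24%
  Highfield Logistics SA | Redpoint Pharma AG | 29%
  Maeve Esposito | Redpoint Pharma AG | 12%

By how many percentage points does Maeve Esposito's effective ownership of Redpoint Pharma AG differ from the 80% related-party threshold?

53.74

Chain via Fairlane Realty LP (R2): 14% × 11% = 1.54% of Redpoint Pharma AG.
Chain via Highfield Logistics SA (R2): 24% × 29% = 6.96% of Redpoint Pharma AG.
Chain via Orion Textiles S.p.A. (R2): 12% × 48% = 5.76% of Redpoint Pharma AG.
Direct interest in Redpoint Pharma AG: 12%.
Aggregating (R1): 1.54% + 6.96% + 5.76% + 12% = 26.26%.
26.26% falls short of the 80% threshold by 53.74 percentage points.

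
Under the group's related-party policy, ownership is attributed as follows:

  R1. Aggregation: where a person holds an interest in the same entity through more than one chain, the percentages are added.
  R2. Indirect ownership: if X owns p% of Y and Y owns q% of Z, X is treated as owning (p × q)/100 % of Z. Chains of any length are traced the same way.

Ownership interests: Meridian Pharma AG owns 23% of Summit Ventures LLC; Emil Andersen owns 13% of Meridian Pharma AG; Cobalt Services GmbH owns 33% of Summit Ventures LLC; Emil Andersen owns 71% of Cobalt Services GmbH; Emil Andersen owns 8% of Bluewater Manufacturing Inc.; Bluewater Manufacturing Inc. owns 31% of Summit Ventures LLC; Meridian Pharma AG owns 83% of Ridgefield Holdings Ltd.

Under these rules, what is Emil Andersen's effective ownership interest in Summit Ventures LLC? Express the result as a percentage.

28.9%

Chain via Bluewater Manufacturing Inc. (R2): 8% × 31% = 2.48% of Summit Ventures LLC.
Chain via Meridian Pharma AG (R2): 13% × 23% = 2.99% of Summit Ventures LLC.
Chain via Cobalt Services GmbH (R2): 71% × 33% = 23.43% of Summit Ventures LLC.
Aggregating (R1): 2.48% + 2.99% + 23.43% = 28.9%.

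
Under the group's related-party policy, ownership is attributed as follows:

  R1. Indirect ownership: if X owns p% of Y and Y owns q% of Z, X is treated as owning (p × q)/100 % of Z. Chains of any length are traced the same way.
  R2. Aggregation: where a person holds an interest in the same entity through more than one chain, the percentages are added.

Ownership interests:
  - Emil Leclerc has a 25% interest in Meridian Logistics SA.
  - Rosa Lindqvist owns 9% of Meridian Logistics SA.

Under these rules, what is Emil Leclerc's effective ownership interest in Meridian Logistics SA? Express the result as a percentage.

25%

Direct interest in Meridian Logistics SA: 25%.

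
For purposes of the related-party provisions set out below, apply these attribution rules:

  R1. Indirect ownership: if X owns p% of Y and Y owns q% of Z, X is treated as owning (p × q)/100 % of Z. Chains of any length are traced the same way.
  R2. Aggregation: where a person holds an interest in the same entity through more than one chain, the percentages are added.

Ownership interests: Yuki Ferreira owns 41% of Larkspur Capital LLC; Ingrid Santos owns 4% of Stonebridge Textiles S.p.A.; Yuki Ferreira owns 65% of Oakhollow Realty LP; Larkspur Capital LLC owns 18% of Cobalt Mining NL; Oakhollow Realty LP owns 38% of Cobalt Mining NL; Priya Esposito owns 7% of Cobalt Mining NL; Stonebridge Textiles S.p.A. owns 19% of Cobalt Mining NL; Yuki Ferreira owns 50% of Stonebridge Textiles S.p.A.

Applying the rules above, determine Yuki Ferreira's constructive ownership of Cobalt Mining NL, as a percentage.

41.58%

Chain via Oakhollow Realty LP (R1): 65% × 38% = 24.7% of Cobalt Mining NL.
Chain via Stonebridge Textiles S.p.A. (R1): 50% × 19% = 9.5% of Cobalt Mining NL.
Chain via Larkspur Capital LLC (R1): 41% × 18% = 7.38% of Cobalt Mining NL.
Aggregating (R2): 24.7% + 9.5% + 7.38% = 41.58%.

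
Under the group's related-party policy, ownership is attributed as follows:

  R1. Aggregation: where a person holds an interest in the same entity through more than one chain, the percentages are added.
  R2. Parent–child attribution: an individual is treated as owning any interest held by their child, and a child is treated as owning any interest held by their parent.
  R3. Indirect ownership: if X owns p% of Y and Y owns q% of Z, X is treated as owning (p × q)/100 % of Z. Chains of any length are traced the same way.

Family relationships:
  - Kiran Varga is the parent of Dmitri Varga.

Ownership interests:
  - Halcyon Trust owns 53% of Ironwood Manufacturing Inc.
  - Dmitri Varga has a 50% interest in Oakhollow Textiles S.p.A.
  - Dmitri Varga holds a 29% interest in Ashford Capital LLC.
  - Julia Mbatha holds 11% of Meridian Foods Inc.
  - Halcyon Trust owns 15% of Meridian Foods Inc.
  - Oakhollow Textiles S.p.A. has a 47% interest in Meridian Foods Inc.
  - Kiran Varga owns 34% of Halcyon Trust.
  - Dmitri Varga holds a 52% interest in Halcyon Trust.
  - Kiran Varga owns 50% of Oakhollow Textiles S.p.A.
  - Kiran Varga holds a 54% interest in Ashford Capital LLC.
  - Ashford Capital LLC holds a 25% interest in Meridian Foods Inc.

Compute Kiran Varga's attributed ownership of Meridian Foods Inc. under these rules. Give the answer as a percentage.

80.65%

By parent–child attribution (R2), Kiran Varga is treated as also owning Dmitri Varga's interest in Oakhollow Textiles S.p.A, giving 50% + 50% = 100%.
By parent–child attribution (R2), Kiran Varga is treated as also owning Dmitri Varga's interest in Ashford Capital LLC, giving 54% + 29% = 83%.
By parent–child attribution (R2), Kiran Varga is treated as also owning Dmitri Varga's interest in Halcyon Trust, giving 34% + 52% = 86%.
Chain via Oakhollow Textiles S.p.A. (R3): 100% × 47% = 47% of Meridian Foods Inc.
Chain via Ashford Capital LLC (R3): 83% × 25% = 20.75% of Meridian Foods Inc.
Chain via Halcyon Trust (R3): 86% × 15% = 12.9% of Meridian Foods Inc.
Aggregating (R1): 47% + 20.75% + 12.9% = 80.65%.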